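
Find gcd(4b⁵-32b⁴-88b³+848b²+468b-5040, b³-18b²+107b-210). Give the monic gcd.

By polynomial division,
  4b⁵-32b⁴-88b³+848b²+468b-5040 = (4b²+40b+204)(b³-18b²+107b-210) + (1080b²-12960b+37800)
  b³-18b²+107b-210 = ((1/1080)b-1/180)(1080b²-12960b+37800) + (0)
Last nonzero remainder: 1080b²-12960b+37800. Dividing through by 1080 gives the monic gcd b²-12b+35.

b²-12b+35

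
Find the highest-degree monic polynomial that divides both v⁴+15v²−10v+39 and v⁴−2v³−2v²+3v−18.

v²−v+3

Euclidean algorithm in ℚ[v]:
  v⁴+15v²−10v+39 = (v⁴−2v³−2v²+3v−18) + (2v³+17v²−13v+57)
  v⁴−2v³−2v²+3v−18 = ((1/2)v−21/4)(2v³+17v²−13v+57) + ((375/4)v²−(375/4)v+1125/4)
  2v³+17v²−13v+57 = ((8/375)v+76/375)((375/4)v²−(375/4)v+1125/4) + (0)
Last nonzero remainder: (375/4)v²−(375/4)v+1125/4. Dividing through by 375/4 gives the monic gcd v²−v+3.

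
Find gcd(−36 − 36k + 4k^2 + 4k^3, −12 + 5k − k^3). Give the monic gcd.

Apply the Euclidean algorithm:
  4k^3 + 4k^2 − 36k − 36 = (−4)(−k^3 + 5k − 12) + (4k^2 − 16k − 84)
  −k^3 + 5k − 12 = (−(1/4)k − 1)(4k^2 − 16k − 84) + (−32k − 96)
  4k^2 − 16k − 84 = (−(1/8)k + 7/8)(−32k − 96) + (0)
Last nonzero remainder: −32k − 96. Dividing through by −32 gives the monic gcd k + 3.

3 + k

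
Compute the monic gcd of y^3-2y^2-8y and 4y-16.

Euclidean algorithm in ℚ[y]:
  y^3-2y^2-8y = ((1/4)y^2+(1/2)y)(4y-16) + (0)
Last nonzero remainder: 4y-16. Dividing through by 4 gives the monic gcd y-4.

y-4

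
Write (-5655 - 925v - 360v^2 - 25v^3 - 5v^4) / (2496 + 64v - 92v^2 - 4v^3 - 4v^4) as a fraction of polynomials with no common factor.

By polynomial division,
  -5v^4 - 25v^3 - 360v^2 - 925v - 5655 = (5/4)(-4v^4 - 4v^3 - 92v^2 + 64v + 2496) + (-20v^3 - 245v^2 - 1005v - 8775)
  -4v^4 - 4v^3 - 92v^2 + 64v + 2496 = ((1/5)v - 9/4)(-20v^3 - 245v^2 - 1005v - 8775) + (-(1769/4)v^2 - (1769/4)v - 68991/4)
  -20v^3 - 245v^2 - 1005v - 8775 = ((80/1769)v + 900/1769)(-(1769/4)v^2 - (1769/4)v - 68991/4) + (0)
Last nonzero remainder: -(1769/4)v^2 - (1769/4)v - 68991/4. Dividing through by -1769/4 gives the monic gcd v^2 + v + 39.
Cancel v^2 + v + 39 from numerator and denominator to get the reduced form.

(145 + 20v + 5v^2)/(-64 + 4v^2)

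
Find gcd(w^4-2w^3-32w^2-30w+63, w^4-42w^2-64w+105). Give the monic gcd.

w^3-5w^2-17w+21

By polynomial division,
  w^4-2w^3-32w^2-30w+63 = (w^4-42w^2-64w+105) + (-2w^3+10w^2+34w-42)
  w^4-42w^2-64w+105 = (-(1/2)w-5/2)(-2w^3+10w^2+34w-42) + (0)
Last nonzero remainder: -2w^3+10w^2+34w-42. Dividing through by -2 gives the monic gcd w^3-5w^2-17w+21.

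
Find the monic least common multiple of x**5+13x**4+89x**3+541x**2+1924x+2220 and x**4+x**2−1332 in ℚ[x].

By polynomial division,
  x**5+13x**4+89x**3+541x**2+1924x+2220 = (x+13)(x**4+x**2−1332) + (88x**3+528x**2+3256x+19536)
  x**4+x**2−1332 = ((1/88)x−3/44)(88x**3+528x**2+3256x+19536) + (0)
Last nonzero remainder: 88x**3+528x**2+3256x+19536. Dividing through by 88 gives the monic gcd x**3+6x**2+37x+222.
Then lcm(f, g) = f·g / gcd(f, g); expanding and making the result monic gives the answer.

x**6+7x**5+11x**4+7x**3−1322x**2−9324x−13320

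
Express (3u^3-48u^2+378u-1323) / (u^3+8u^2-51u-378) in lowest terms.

(3u^2-27u+189)/(u^2+15u+54)

Repeated division with remainder:
  3u^3-48u^2+378u-1323 = (3)(u^3+8u^2-51u-378) + (-72u^2+531u-189)
  u^3+8u^2-51u-378 = (-(1/72)u-41/192)(-72u^2+531u-189) + ((3825/64)u-26775/64)
  -72u^2+531u-189 = (-(512/425)u+192/425)((3825/64)u-26775/64) + (0)
Last nonzero remainder: (3825/64)u-26775/64. Dividing through by 3825/64 gives the monic gcd u-7.
Cancel u-7 from numerator and denominator to get the reduced form.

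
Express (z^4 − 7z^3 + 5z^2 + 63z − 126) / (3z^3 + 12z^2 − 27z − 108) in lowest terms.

(z^2 − 7z + 14)/(3z + 12)

Repeated division with remainder:
  z^4 − 7z^3 + 5z^2 + 63z − 126 = ((1/3)z − 11/3)(3z^3 + 12z^2 − 27z − 108) + (58z^2 − 522)
  3z^3 + 12z^2 − 27z − 108 = ((3/58)z + 6/29)(58z^2 − 522) + (0)
Last nonzero remainder: 58z^2 − 522. Dividing through by 58 gives the monic gcd z^2 − 9.
Cancel z^2 − 9 from numerator and denominator to get the reduced form.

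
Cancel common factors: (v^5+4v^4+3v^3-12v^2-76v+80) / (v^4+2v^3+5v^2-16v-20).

(v^2+3v-4)/(v+1)

Euclidean algorithm in ℚ[v]:
  v^5+4v^4+3v^3-12v^2-76v+80 = (v+2)(v^4+2v^3+5v^2-16v-20) + (-6v^3-6v^2-24v+120)
  v^4+2v^3+5v^2-16v-20 = (-(1/6)v-1/6)(-6v^3-6v^2-24v+120) + (0)
Last nonzero remainder: -6v^3-6v^2-24v+120. Dividing through by -6 gives the monic gcd v^3+v^2+4v-20.
Cancel v^3+v^2+4v-20 from numerator and denominator to get the reduced form.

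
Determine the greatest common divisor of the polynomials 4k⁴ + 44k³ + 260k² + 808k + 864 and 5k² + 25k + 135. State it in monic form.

Apply the Euclidean algorithm:
  4k⁴ + 44k³ + 260k² + 808k + 864 = ((4/5)k² + (24/5)k + 32/5)(5k² + 25k + 135) + (0)
Last nonzero remainder: 5k² + 25k + 135. Dividing through by 5 gives the monic gcd k² + 5k + 27.

k² + 5k + 27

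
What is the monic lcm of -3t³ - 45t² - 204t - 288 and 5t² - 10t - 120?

t⁴ + 9t³ - 22t² - 312t - 576

Repeated division with remainder:
  -3t³ - 45t² - 204t - 288 = (-(3/5)t - 51/5)(5t² - 10t - 120) + (-378t - 1512)
  5t² - 10t - 120 = (-(5/378)t + 5/63)(-378t - 1512) + (0)
Last nonzero remainder: -378t - 1512. Dividing through by -378 gives the monic gcd t + 4.
Then lcm(f, g) = f·g / gcd(f, g); expanding and making the result monic gives the answer.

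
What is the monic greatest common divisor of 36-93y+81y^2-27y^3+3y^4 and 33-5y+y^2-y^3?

-3+y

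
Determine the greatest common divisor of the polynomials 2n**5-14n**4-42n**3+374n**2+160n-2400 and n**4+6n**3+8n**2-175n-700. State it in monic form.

Repeated division with remainder:
  2n**5-14n**4-42n**3+374n**2+160n-2400 = (2n-26)(n**4+6n**3+8n**2-175n-700) + (98n**3+932n**2-2990n-20600)
  n**4+6n**3+8n**2-175n-700 = ((1/98)n-86/2401)(98n**3+932n**2-2990n-20600) + ((172615/2401)n**2-(172615/2401)n-3452300/2401)
  98n**3+932n**2-2990n-20600 = ((235298/172615)n+494606/34523)((172615/2401)n**2-(172615/2401)n-3452300/2401) + (0)
Last nonzero remainder: (172615/2401)n**2-(172615/2401)n-3452300/2401. Dividing through by 172615/2401 gives the monic gcd n**2-n-20.

n**2-n-20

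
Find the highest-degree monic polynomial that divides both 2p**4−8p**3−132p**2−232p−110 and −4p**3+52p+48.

p+1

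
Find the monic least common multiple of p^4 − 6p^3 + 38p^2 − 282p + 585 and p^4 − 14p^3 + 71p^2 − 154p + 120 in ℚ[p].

p^6 − 12p^5 + 82p^4 − 558p^3 + 2581p^2 − 5766p + 4680

By polynomial division,
  p^4 − 6p^3 + 38p^2 − 282p + 585 = (p^4 − 14p^3 + 71p^2 − 154p + 120) + (8p^3 − 33p^2 − 128p + 465)
  p^4 − 14p^3 + 71p^2 − 154p + 120 = ((1/8)p − 79/64)(8p^3 − 33p^2 − 128p + 465) + ((2961/64)p^2 − (2961/8)p + 44415/64)
  8p^3 − 33p^2 − 128p + 465 = ((512/2961)p + 1984/2961)((2961/64)p^2 − (2961/8)p + 44415/64) + (0)
Last nonzero remainder: (2961/64)p^2 − (2961/8)p + 44415/64. Dividing through by 2961/64 gives the monic gcd p^2 − 8p + 15.
Then lcm(f, g) = f·g / gcd(f, g); expanding and making the result monic gives the answer.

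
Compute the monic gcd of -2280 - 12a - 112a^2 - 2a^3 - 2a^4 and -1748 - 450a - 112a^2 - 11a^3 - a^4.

38 + 4a + a^2

Euclidean algorithm in ℚ[a]:
  -2a^4 - 2a^3 - 112a^2 - 12a - 2280 = (2)(-a^4 - 11a^3 - 112a^2 - 450a - 1748) + (20a^3 + 112a^2 + 888a + 1216)
  -a^4 - 11a^3 - 112a^2 - 450a - 1748 = (-(1/20)a - 27/100)(20a^3 + 112a^2 + 888a + 1216) + (-(934/25)a^2 - (3736/25)a - 35492/25)
  20a^3 + 112a^2 + 888a + 1216 = (-(250/467)a - 400/467)(-(934/25)a^2 - (3736/25)a - 35492/25) + (0)
Last nonzero remainder: -(934/25)a^2 - (3736/25)a - 35492/25. Dividing through by -934/25 gives the monic gcd a^2 + 4a + 38.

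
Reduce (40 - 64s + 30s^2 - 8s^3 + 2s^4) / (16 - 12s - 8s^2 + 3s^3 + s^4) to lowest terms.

By polynomial division,
  2s^4 - 8s^3 + 30s^2 - 64s + 40 = (2)(s^4 + 3s^3 - 8s^2 - 12s + 16) + (-14s^3 + 46s^2 - 40s + 8)
  s^4 + 3s^3 - 8s^2 - 12s + 16 = (-(1/14)s - 22/49)(-14s^3 + 46s^2 - 40s + 8) + ((480/49)s^2 - (1440/49)s + 960/49)
  -14s^3 + 46s^2 - 40s + 8 = (-(343/240)s + 49/120)((480/49)s^2 - (1440/49)s + 960/49) + (0)
Last nonzero remainder: (480/49)s^2 - (1440/49)s + 960/49. Dividing through by 480/49 gives the monic gcd s^2 - 3s + 2.
Cancel s^2 - 3s + 2 from numerator and denominator to get the reduced form.

(20 - 2s + 2s^2)/(8 + 6s + s^2)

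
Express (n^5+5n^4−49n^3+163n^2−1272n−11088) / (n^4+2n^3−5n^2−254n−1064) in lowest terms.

(n^3+8n^2+3n+396)/(n^2+5n+38)

Repeated division with remainder:
  n^5+5n^4−49n^3+163n^2−1272n−11088 = (n+3)(n^4+2n^3−5n^2−254n−1064) + (−50n^3+432n^2+554n−7896)
  n^4+2n^3−5n^2−254n−1064 = (−(1/50)n−133/625)(−50n^3+432n^2+554n−7896) + ((61256/625)n^2−(183768/625)n−1715168/625)
  −50n^3+432n^2+554n−7896 = (−(15625/30628)n+88125/30628)((61256/625)n^2−(183768/625)n−1715168/625) + (0)
Last nonzero remainder: (61256/625)n^2−(183768/625)n−1715168/625. Dividing through by 61256/625 gives the monic gcd n^2−3n−28.
Cancel n^2−3n−28 from numerator and denominator to get the reduced form.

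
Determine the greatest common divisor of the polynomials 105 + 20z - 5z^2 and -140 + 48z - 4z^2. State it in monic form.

Euclidean algorithm in ℚ[z]:
  -5z^2 + 20z + 105 = (5/4)(-4z^2 + 48z - 140) + (-40z + 280)
  -4z^2 + 48z - 140 = ((1/10)z - 1/2)(-40z + 280) + (0)
Last nonzero remainder: -40z + 280. Dividing through by -40 gives the monic gcd z - 7.

-7 + z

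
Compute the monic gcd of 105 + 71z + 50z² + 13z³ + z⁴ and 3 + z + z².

3 + z + z²

Repeated division with remainder:
  z⁴ + 13z³ + 50z² + 71z + 105 = (z² + 12z + 35)(z² + z + 3) + (0)
The last nonzero remainder z² + z + 3 is already monic.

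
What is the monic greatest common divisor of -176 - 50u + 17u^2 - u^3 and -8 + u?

-8 + u

Euclidean algorithm in ℚ[u]:
  -u^3 + 17u^2 - 50u - 176 = (-u^2 + 9u + 22)(u - 8) + (0)
The last nonzero remainder u - 8 is already monic.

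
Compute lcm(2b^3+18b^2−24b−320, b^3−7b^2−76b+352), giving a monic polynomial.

b^4−2b^3−111b^2−28b+1760

Repeated division with remainder:
  2b^3+18b^2−24b−320 = (2)(b^3−7b^2−76b+352) + (32b^2+128b−1024)
  b^3−7b^2−76b+352 = ((1/32)b−11/32)(32b^2+128b−1024) + (0)
Last nonzero remainder: 32b^2+128b−1024. Dividing through by 32 gives the monic gcd b^2+4b−32.
Then lcm(f, g) = f·g / gcd(f, g); expanding and making the result monic gives the answer.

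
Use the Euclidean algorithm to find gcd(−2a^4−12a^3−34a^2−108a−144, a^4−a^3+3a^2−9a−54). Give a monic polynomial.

Euclidean algorithm in ℚ[a]:
  −2a^4−12a^3−34a^2−108a−144 = (−2)(a^4−a^3+3a^2−9a−54) + (−14a^3−28a^2−126a−252)
  a^4−a^3+3a^2−9a−54 = (−(1/14)a+3/14)(−14a^3−28a^2−126a−252) + (0)
Last nonzero remainder: −14a^3−28a^2−126a−252. Dividing through by −14 gives the monic gcd a^3+2a^2+9a+18.

a^3+2a^2+9a+18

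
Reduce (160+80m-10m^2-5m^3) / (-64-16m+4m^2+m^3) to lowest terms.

(-10-5m)/(4+m)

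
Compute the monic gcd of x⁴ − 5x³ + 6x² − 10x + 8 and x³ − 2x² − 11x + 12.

x² − 5x + 4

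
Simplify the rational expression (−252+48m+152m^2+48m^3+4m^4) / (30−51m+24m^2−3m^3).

(−252−204m−52m^2−4m^3)/(30−21m+3m^2)

Apply the Euclidean algorithm:
  4m^4+48m^3+152m^2+48m−252 = (−(4/3)m−80/3)(−3m^3+24m^2−51m+30) + (724m^2−1272m+548)
  −3m^3+24m^2−51m+30 = (−(3/724)m+1695/65522)(724m^2−1272m+548) + (−(518400/32761)m+518400/32761)
  724m^2−1272m+548 = (−(5929741/129600)m+4488257/129600)(−(518400/32761)m+518400/32761) + (0)
Last nonzero remainder: −(518400/32761)m+518400/32761. Dividing through by −518400/32761 gives the monic gcd m−1.
Cancel m−1 from numerator and denominator to get the reduced form.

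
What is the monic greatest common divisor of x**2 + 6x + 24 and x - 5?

Repeated division with remainder:
  x**2 + 6x + 24 = (x + 11)(x - 5) + (79)
  x - 5 = ((1/79)x - 5/79)(79) + (0)
The last nonzero remainder is the constant 79, so the polynomials are coprime and gcd = 1.

1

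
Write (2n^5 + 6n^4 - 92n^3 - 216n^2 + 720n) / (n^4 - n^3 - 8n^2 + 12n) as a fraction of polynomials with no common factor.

Euclidean algorithm in ℚ[n]:
  2n^5 + 6n^4 - 92n^3 - 216n^2 + 720n = (2n + 8)(n^4 - n^3 - 8n^2 + 12n) + (-68n^3 - 176n^2 + 624n)
  n^4 - n^3 - 8n^2 + 12n = (-(1/68)n + 61/1156)(-68n^3 - 176n^2 + 624n) + ((3024/289)n^2 - (6048/289)n)
  -68n^3 - 176n^2 + 624n = (-(4913/756)n - 3757/126)((3024/289)n^2 - (6048/289)n) + (0)
Last nonzero remainder: (3024/289)n^2 - (6048/289)n. Dividing through by 3024/289 gives the monic gcd n^2 - 2n.
Cancel n^2 - 2n from numerator and denominator to get the reduced form.

(2n^3 + 10n^2 - 72n - 360)/(n^2 + n - 6)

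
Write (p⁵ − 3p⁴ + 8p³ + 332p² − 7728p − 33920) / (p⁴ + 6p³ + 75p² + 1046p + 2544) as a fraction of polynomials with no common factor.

(p² − 6p − 40)/(p + 3)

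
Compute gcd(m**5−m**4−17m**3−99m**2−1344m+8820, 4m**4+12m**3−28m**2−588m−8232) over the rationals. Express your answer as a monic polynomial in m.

Euclidean algorithm in ℚ[m]:
  m**5−m**4−17m**3−99m**2−1344m+8820 = ((1/4)m−1)(4m**4+12m**3−28m**2−588m−8232) + (2m**3+20m**2+126m+588)
  4m**4+12m**3−28m**2−588m−8232 = (2m−14)(2m**3+20m**2+126m+588) + (0)
Last nonzero remainder: 2m**3+20m**2+126m+588. Dividing through by 2 gives the monic gcd m**3+10m**2+63m+294.

m**3+10m**2+63m+294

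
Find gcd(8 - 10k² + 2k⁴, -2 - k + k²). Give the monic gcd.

Euclidean algorithm in ℚ[k]:
  2k⁴ - 10k² + 8 = (2k² + 2k - 4)(k² - k - 2) + (0)
The last nonzero remainder k² - k - 2 is already monic.

-2 - k + k²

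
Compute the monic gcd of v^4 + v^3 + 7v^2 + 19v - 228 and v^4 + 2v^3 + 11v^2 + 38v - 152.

v^3 + 4v^2 + 19v + 76

By polynomial division,
  v^4 + v^3 + 7v^2 + 19v - 228 = (v^4 + 2v^3 + 11v^2 + 38v - 152) + (-v^3 - 4v^2 - 19v - 76)
  v^4 + 2v^3 + 11v^2 + 38v - 152 = (-v + 2)(-v^3 - 4v^2 - 19v - 76) + (0)
Last nonzero remainder: -v^3 - 4v^2 - 19v - 76. Dividing through by -1 gives the monic gcd v^3 + 4v^2 + 19v + 76.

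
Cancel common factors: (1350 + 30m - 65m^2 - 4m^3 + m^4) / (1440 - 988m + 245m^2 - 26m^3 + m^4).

(30 + 10m + m^2)/(32 - 12m + m^2)

By polynomial division,
  m^4 - 4m^3 - 65m^2 + 30m + 1350 = (m^4 - 26m^3 + 245m^2 - 988m + 1440) + (22m^3 - 310m^2 + 1018m - 90)
  m^4 - 26m^3 + 245m^2 - 988m + 1440 = ((1/22)m - 131/242)(22m^3 - 310m^2 + 1018m - 90) + ((3741/121)m^2 - (52374/121)m + 168345/121)
  22m^3 - 310m^2 + 1018m - 90 = ((2662/3741)m - 242/3741)((3741/121)m^2 - (52374/121)m + 168345/121) + (0)
Last nonzero remainder: (3741/121)m^2 - (52374/121)m + 168345/121. Dividing through by 3741/121 gives the monic gcd m^2 - 14m + 45.
Cancel m^2 - 14m + 45 from numerator and denominator to get the reduced form.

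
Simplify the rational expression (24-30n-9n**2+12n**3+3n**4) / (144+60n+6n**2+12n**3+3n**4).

(1-2n+n**2)/(6-2n+n**2)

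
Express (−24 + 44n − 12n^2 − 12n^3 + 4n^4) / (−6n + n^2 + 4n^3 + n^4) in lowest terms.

Apply the Euclidean algorithm:
  4n^4 − 12n^3 − 12n^2 + 44n − 24 = (4)(n^4 + 4n^3 + n^2 − 6n) + (−28n^3 − 16n^2 + 68n − 24)
  n^4 + 4n^3 + n^2 − 6n = (−(1/28)n − 6/49)(−28n^3 − 16n^2 + 68n − 24) + ((72/49)n^2 + (72/49)n − 144/49)
  −28n^3 − 16n^2 + 68n − 24 = (−(343/18)n + 49/6)((72/49)n^2 + (72/49)n − 144/49) + (0)
Last nonzero remainder: (72/49)n^2 + (72/49)n − 144/49. Dividing through by 72/49 gives the monic gcd n^2 + n − 2.
Cancel n^2 + n − 2 from numerator and denominator to get the reduced form.

(12 − 16n + 4n^2)/(3n + n^2)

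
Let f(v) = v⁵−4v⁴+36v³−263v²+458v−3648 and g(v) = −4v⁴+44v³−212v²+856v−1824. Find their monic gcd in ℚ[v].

v³−7v²+25v−114

Repeated division with remainder:
  v⁵−4v⁴+36v³−263v²+458v−3648 = (−(1/4)v−7/4)(−4v⁴+44v³−212v²+856v−1824) + (60v³−420v²+1500v−6840)
  −4v⁴+44v³−212v²+856v−1824 = (−(1/15)v+4/15)(60v³−420v²+1500v−6840) + (0)
Last nonzero remainder: 60v³−420v²+1500v−6840. Dividing through by 60 gives the monic gcd v³−7v²+25v−114.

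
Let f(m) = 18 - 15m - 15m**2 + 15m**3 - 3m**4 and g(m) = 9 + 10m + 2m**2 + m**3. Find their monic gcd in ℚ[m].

1 + m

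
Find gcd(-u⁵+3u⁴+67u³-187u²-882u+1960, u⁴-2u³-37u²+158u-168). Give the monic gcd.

Repeated division with remainder:
  -u⁵+3u⁴+67u³-187u²-882u+1960 = (-u+1)(u⁴-2u³-37u²+158u-168) + (32u³+8u²-1208u+2128)
  u⁴-2u³-37u²+158u-168 = ((1/32)u-9/128)(32u³+8u²-1208u+2128) + ((21/16)u²+(105/16)u-147/8)
  32u³+8u²-1208u+2128 = ((512/21)u-2432/21)((21/16)u²+(105/16)u-147/8) + (0)
Last nonzero remainder: (21/16)u²+(105/16)u-147/8. Dividing through by 21/16 gives the monic gcd u²+5u-14.

u²+5u-14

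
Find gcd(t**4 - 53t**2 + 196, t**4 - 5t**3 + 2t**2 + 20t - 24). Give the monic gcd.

Repeated division with remainder:
  t**4 - 53t**2 + 196 = (t**4 - 5t**3 + 2t**2 + 20t - 24) + (5t**3 - 55t**2 - 20t + 220)
  t**4 - 5t**3 + 2t**2 + 20t - 24 = ((1/5)t + 6/5)(5t**3 - 55t**2 - 20t + 220) + (72t**2 - 288)
  5t**3 - 55t**2 - 20t + 220 = ((5/72)t - 55/72)(72t**2 - 288) + (0)
Last nonzero remainder: 72t**2 - 288. Dividing through by 72 gives the monic gcd t**2 - 4.

t**2 - 4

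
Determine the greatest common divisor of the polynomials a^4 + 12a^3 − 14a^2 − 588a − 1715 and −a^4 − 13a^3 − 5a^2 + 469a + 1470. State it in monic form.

By polynomial division,
  a^4 + 12a^3 − 14a^2 − 588a − 1715 = (−1)(−a^4 − 13a^3 − 5a^2 + 469a + 1470) + (−a^3 − 19a^2 − 119a − 245)
  −a^4 − 13a^3 − 5a^2 + 469a + 1470 = (a − 6)(−a^3 − 19a^2 − 119a − 245) + (0)
Last nonzero remainder: −a^3 − 19a^2 − 119a − 245. Dividing through by −1 gives the monic gcd a^3 + 19a^2 + 119a + 245.

a^3 + 19a^2 + 119a + 245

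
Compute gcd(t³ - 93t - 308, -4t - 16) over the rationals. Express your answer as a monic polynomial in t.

t + 4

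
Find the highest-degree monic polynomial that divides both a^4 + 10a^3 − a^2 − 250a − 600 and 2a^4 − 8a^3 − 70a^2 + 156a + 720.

By polynomial division,
  a^4 + 10a^3 − a^2 − 250a − 600 = (1/2)(2a^4 − 8a^3 − 70a^2 + 156a + 720) + (14a^3 + 34a^2 − 328a − 960)
  2a^4 − 8a^3 − 70a^2 + 156a + 720 = ((1/7)a − 45/49)(14a^3 + 34a^2 − 328a − 960) + ((396/49)a^2 − (396/49)a − 7920/49)
  14a^3 + 34a^2 − 328a − 960 = ((343/198)a + 196/33)((396/49)a^2 − (396/49)a − 7920/49) + (0)
Last nonzero remainder: (396/49)a^2 − (396/49)a − 7920/49. Dividing through by 396/49 gives the monic gcd a^2 − a − 20.

a^2 − a − 20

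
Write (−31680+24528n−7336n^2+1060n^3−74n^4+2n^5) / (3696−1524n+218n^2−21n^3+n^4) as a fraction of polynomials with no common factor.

By polynomial division,
  2n^5−74n^4+1060n^3−7336n^2+24528n−31680 = (2n−32)(n^4−21n^3+218n^2−1524n+3696) + (−48n^3+2688n^2−31632n+86592)
  n^4−21n^3+218n^2−1524n+3696 = (−(1/48)n−35/48)(−48n^3+2688n^2−31632n+86592) + (1519n^2−22785n+66836)
  −48n^3+2688n^2−31632n+86592 = (−(48/1519)n+1968/1519)(1519n^2−22785n+66836) + (0)
Last nonzero remainder: 1519n^2−22785n+66836. Dividing through by 1519 gives the monic gcd n^2−15n+44.
Cancel n^2−15n+44 from numerator and denominator to get the reduced form.

(−720+312n−44n^2+2n^3)/(84−6n+n^2)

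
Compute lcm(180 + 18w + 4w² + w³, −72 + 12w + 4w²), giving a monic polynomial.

Apply the Euclidean algorithm:
  w³ + 4w² + 18w + 180 = ((1/4)w + 1/4)(4w² + 12w − 72) + (33w + 198)
  4w² + 12w − 72 = ((4/33)w − 4/11)(33w + 198) + (0)
Last nonzero remainder: 33w + 198. Dividing through by 33 gives the monic gcd w + 6.
Then lcm(f, g) = f·g / gcd(f, g); expanding and making the result monic gives the answer.

−540 + 126w + 6w² + w³ + w⁴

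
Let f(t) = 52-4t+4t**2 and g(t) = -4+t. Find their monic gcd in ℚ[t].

1

Apply the Euclidean algorithm:
  4t**2-4t+52 = (4t+12)(t-4) + (100)
  t-4 = ((1/100)t-1/25)(100) + (0)
The last nonzero remainder is the constant 100, so the polynomials are coprime and gcd = 1.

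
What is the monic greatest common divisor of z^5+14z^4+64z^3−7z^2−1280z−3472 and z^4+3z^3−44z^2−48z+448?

z^3+7z^2−16z−112

Apply the Euclidean algorithm:
  z^5+14z^4+64z^3−7z^2−1280z−3472 = (z+11)(z^4+3z^3−44z^2−48z+448) + (75z^3+525z^2−1200z−8400)
  z^4+3z^3−44z^2−48z+448 = ((1/75)z−4/75)(75z^3+525z^2−1200z−8400) + (0)
Last nonzero remainder: 75z^3+525z^2−1200z−8400. Dividing through by 75 gives the monic gcd z^3+7z^2−16z−112.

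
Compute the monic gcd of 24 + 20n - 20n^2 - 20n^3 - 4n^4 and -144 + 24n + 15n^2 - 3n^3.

By polynomial division,
  -4n^4 - 20n^3 - 20n^2 + 20n + 24 = ((4/3)n + 40/3)(-3n^3 + 15n^2 + 24n - 144) + (-252n^2 - 108n + 1944)
  -3n^3 + 15n^2 + 24n - 144 = ((1/84)n - 19/294)(-252n^2 - 108n + 1944) + (-(300/49)n - 900/49)
  -252n^2 - 108n + 1944 = ((1029/25)n - 2646/25)(-(300/49)n - 900/49) + (0)
Last nonzero remainder: -(300/49)n - 900/49. Dividing through by -300/49 gives the monic gcd n + 3.

3 + n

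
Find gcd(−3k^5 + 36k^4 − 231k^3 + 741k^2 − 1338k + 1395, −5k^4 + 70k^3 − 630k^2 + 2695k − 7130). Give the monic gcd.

k^2 − 7k + 31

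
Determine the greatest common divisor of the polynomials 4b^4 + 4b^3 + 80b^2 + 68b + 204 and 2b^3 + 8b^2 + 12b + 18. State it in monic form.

b^2 + b + 3

Repeated division with remainder:
  4b^4 + 4b^3 + 80b^2 + 68b + 204 = (2b - 6)(2b^3 + 8b^2 + 12b + 18) + (104b^2 + 104b + 312)
  2b^3 + 8b^2 + 12b + 18 = ((1/52)b + 3/52)(104b^2 + 104b + 312) + (0)
Last nonzero remainder: 104b^2 + 104b + 312. Dividing through by 104 gives the monic gcd b^2 + b + 3.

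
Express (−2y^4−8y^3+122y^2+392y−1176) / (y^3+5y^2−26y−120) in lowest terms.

(−2y^3+4y^2+98y−196)/(y^2−y−20)

Repeated division with remainder:
  −2y^4−8y^3+122y^2+392y−1176 = (−2y+2)(y^3+5y^2−26y−120) + (60y^2+204y−936)
  y^3+5y^2−26y−120 = ((1/60)y+2/75)(60y^2+204y−936) + (−(396/25)y−2376/25)
  60y^2+204y−936 = (−(125/33)y+325/33)(−(396/25)y−2376/25) + (0)
Last nonzero remainder: −(396/25)y−2376/25. Dividing through by −396/25 gives the monic gcd y+6.
Cancel y+6 from numerator and denominator to get the reduced form.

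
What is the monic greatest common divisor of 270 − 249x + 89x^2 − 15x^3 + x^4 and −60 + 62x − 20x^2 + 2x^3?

By polynomial division,
  x^4 − 15x^3 + 89x^2 − 249x + 270 = ((1/2)x − 5/2)(2x^3 − 20x^2 + 62x − 60) + (8x^2 − 64x + 120)
  2x^3 − 20x^2 + 62x − 60 = ((1/4)x − 1/2)(8x^2 − 64x + 120) + (0)
Last nonzero remainder: 8x^2 − 64x + 120. Dividing through by 8 gives the monic gcd x^2 − 8x + 15.

15 − 8x + x^2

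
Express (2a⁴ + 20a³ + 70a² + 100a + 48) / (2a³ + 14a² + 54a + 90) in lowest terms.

(a³ + 7a² + 14a + 8)/(a² + 4a + 15)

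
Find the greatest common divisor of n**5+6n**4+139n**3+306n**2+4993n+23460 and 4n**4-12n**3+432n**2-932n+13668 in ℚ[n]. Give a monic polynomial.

n**2-5n+51

By polynomial division,
  n**5+6n**4+139n**3+306n**2+4993n+23460 = ((1/4)n+9/4)(4n**4-12n**3+432n**2-932n+13668) + (58n**3-433n**2+3673n-7293)
  4n**4-12n**3+432n**2-932n+13668 = ((2/29)n+259/841)(58n**3-433n**2+3673n-7293) + ((262425/841)n**2-(1312125/841)n+13383675/841)
  58n**3-433n**2+3673n-7293 = ((48778/262425)n-120263/262425)((262425/841)n**2-(1312125/841)n+13383675/841) + (0)
Last nonzero remainder: (262425/841)n**2-(1312125/841)n+13383675/841. Dividing through by 262425/841 gives the monic gcd n**2-5n+51.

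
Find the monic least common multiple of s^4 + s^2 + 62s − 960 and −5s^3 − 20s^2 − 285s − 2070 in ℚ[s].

Euclidean algorithm in ℚ[s]:
  s^4 + s^2 + 62s − 960 = (−(1/5)s + 4/5)(−5s^3 − 20s^2 − 285s − 2070) + (−40s^2 − 124s + 696)
  −5s^3 − 20s^2 − 285s − 2070 = ((1/8)s + 9/80)(−40s^2 − 124s + 696) + (−(7161/20)s − 21483/10)
  −40s^2 − 124s + 696 = ((800/7161)s − 2320/7161)(−(7161/20)s − 21483/10) + (0)
Last nonzero remainder: −(7161/20)s − 21483/10. Dividing through by −7161/20 gives the monic gcd s + 6.
Then lcm(f, g) = f·g / gcd(f, g); expanding and making the result monic gives the answer.

s^6 − 2s^5 + 70s^4 + 60s^3 − 1015s^2 + 6198s − 66240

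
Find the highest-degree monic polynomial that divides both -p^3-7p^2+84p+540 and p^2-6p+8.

Apply the Euclidean algorithm:
  -p^3-7p^2+84p+540 = (-p-13)(p^2-6p+8) + (14p+644)
  p^2-6p+8 = ((1/14)p-26/7)(14p+644) + (2400)
  14p+644 = ((7/1200)p+161/600)(2400) + (0)
The last nonzero remainder is the constant 2400, so the polynomials are coprime and gcd = 1.

1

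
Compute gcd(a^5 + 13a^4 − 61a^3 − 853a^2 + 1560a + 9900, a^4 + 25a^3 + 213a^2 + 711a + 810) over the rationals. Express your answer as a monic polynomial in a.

a^2 + 13a + 30

Euclidean algorithm in ℚ[a]:
  a^5 + 13a^4 − 61a^3 − 853a^2 + 1560a + 9900 = (a − 12)(a^4 + 25a^3 + 213a^2 + 711a + 810) + (26a^3 + 992a^2 + 9282a + 19620)
  a^4 + 25a^3 + 213a^2 + 711a + 810 = ((1/26)a − 171/338)(26a^3 + 992a^2 + 9282a + 19620) + ((60480/169)a^2 + (60480/13)a + 1814400/169)
  26a^3 + 992a^2 + 9282a + 19620 = ((2197/30240)a + 18421/10080)((60480/169)a^2 + (60480/13)a + 1814400/169) + (0)
Last nonzero remainder: (60480/169)a^2 + (60480/13)a + 1814400/169. Dividing through by 60480/169 gives the monic gcd a^2 + 13a + 30.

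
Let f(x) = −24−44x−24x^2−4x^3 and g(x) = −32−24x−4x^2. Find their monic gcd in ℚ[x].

2+x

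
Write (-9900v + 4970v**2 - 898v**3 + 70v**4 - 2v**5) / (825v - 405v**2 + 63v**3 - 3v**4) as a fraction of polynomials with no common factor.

(180 - 38v + 2v**2)/(-15 + 3v)

Repeated division with remainder:
  -2v**5 + 70v**4 - 898v**3 + 4970v**2 - 9900v = ((2/3)v - 28/3)(-3v**4 + 63v**3 - 405v**2 + 825v) + (-40v**3 + 640v**2 - 2200v)
  -3v**4 + 63v**3 - 405v**2 + 825v = ((3/40)v - 3/8)(-40v**3 + 640v**2 - 2200v) + (0)
Last nonzero remainder: -40v**3 + 640v**2 - 2200v. Dividing through by -40 gives the monic gcd v**3 - 16v**2 + 55v.
Cancel v**3 - 16v**2 + 55v from numerator and denominator to get the reduced form.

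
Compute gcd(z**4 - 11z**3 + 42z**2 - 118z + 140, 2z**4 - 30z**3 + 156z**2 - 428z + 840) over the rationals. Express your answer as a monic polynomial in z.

z**3 - 9z**2 + 24z - 70

Apply the Euclidean algorithm:
  z**4 - 11z**3 + 42z**2 - 118z + 140 = (1/2)(2z**4 - 30z**3 + 156z**2 - 428z + 840) + (4z**3 - 36z**2 + 96z - 280)
  2z**4 - 30z**3 + 156z**2 - 428z + 840 = ((1/2)z - 3)(4z**3 - 36z**2 + 96z - 280) + (0)
Last nonzero remainder: 4z**3 - 36z**2 + 96z - 280. Dividing through by 4 gives the monic gcd z**3 - 9z**2 + 24z - 70.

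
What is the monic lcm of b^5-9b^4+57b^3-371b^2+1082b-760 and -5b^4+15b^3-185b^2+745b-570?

b^6-12b^5+84b^4-542b^3+2195b^2-4006b+2280

Apply the Euclidean algorithm:
  b^5-9b^4+57b^3-371b^2+1082b-760 = (-(1/5)b+6/5)(-5b^4+15b^3-185b^2+745b-570) + (2b^3+74b-76)
  -5b^4+15b^3-185b^2+745b-570 = (-(5/2)b+15/2)(2b^3+74b-76) + (0)
Last nonzero remainder: 2b^3+74b-76. Dividing through by 2 gives the monic gcd b^3+37b-38.
Then lcm(f, g) = f·g / gcd(f, g); expanding and making the result monic gives the answer.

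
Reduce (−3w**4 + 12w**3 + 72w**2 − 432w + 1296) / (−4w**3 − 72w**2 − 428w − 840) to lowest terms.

(3w**3 − 30w**2 + 108w − 216)/(4w**2 + 48w + 140)

Repeated division with remainder:
  −3w**4 + 12w**3 + 72w**2 − 432w + 1296 = ((3/4)w − 33/2)(−4w**3 − 72w**2 − 428w − 840) + (−795w**2 − 6864w − 12564)
  −4w**3 − 72w**2 − 428w − 840 = ((4/795)w + 9928/210675)(−795w**2 − 6864w − 12564) + (−(2901756/70225)w − 17410536/70225)
  −795w**2 − 6864w − 12564 = ((18609625/967252)w + 24508525/483626)(−(2901756/70225)w − 17410536/70225) + (0)
Last nonzero remainder: −(2901756/70225)w − 17410536/70225. Dividing through by −2901756/70225 gives the monic gcd w + 6.
Cancel w + 6 from numerator and denominator to get the reduced form.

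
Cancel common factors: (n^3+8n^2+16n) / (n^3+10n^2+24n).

Repeated division with remainder:
  n^3+8n^2+16n = (n^3+10n^2+24n) + (-2n^2-8n)
  n^3+10n^2+24n = (-(1/2)n-3)(-2n^2-8n) + (0)
Last nonzero remainder: -2n^2-8n. Dividing through by -2 gives the monic gcd n^2+4n.
Cancel n^2+4n from numerator and denominator to get the reduced form.

(n+4)/(n+6)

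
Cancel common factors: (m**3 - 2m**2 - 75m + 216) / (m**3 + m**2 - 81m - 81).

(m**2 - 11m + 24)/(m**2 - 8m - 9)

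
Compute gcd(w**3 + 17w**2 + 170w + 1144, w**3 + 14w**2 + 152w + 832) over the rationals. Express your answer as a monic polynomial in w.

By polynomial division,
  w**3 + 17w**2 + 170w + 1144 = (w**3 + 14w**2 + 152w + 832) + (3w**2 + 18w + 312)
  w**3 + 14w**2 + 152w + 832 = ((1/3)w + 8/3)(3w**2 + 18w + 312) + (0)
Last nonzero remainder: 3w**2 + 18w + 312. Dividing through by 3 gives the monic gcd w**2 + 6w + 104.

w**2 + 6w + 104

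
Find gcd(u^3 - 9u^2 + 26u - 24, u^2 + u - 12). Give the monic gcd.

Apply the Euclidean algorithm:
  u^3 - 9u^2 + 26u - 24 = (u - 10)(u^2 + u - 12) + (48u - 144)
  u^2 + u - 12 = ((1/48)u + 1/12)(48u - 144) + (0)
Last nonzero remainder: 48u - 144. Dividing through by 48 gives the monic gcd u - 3.

u - 3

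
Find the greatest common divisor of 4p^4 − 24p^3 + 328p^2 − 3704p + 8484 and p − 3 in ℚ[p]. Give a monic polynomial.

p − 3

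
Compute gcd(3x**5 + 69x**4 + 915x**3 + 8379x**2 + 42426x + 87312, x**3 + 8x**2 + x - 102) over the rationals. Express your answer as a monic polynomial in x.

x**2 + 11x + 34

Repeated division with remainder:
  3x**5 + 69x**4 + 915x**3 + 8379x**2 + 42426x + 87312 = (3x**2 + 45x + 552)(x**3 + 8x**2 + x - 102) + (4224x**2 + 46464x + 143616)
  x**3 + 8x**2 + x - 102 = ((1/4224)x - 1/1408)(4224x**2 + 46464x + 143616) + (0)
Last nonzero remainder: 4224x**2 + 46464x + 143616. Dividing through by 4224 gives the monic gcd x**2 + 11x + 34.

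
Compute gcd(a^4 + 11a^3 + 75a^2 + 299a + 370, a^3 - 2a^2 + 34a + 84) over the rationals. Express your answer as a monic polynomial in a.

Euclidean algorithm in ℚ[a]:
  a^4 + 11a^3 + 75a^2 + 299a + 370 = (a + 13)(a^3 - 2a^2 + 34a + 84) + (67a^2 - 227a - 722)
  a^3 - 2a^2 + 34a + 84 = ((1/67)a + 93/4489)(67a^2 - 227a - 722) + ((222111/4489)a + 444222/4489)
  67a^2 - 227a - 722 = ((300763/222111)a - 1620529/222111)((222111/4489)a + 444222/4489) + (0)
Last nonzero remainder: (222111/4489)a + 444222/4489. Dividing through by 222111/4489 gives the monic gcd a + 2.

a + 2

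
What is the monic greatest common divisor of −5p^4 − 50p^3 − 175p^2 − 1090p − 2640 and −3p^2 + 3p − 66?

p^2 − p + 22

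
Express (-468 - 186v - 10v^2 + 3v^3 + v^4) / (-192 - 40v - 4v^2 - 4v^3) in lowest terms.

(156 + 10v - v^3)/(64 - 8v + 4v^2)

Apply the Euclidean algorithm:
  v^4 + 3v^3 - 10v^2 - 186v - 468 = (-(1/4)v - 1/2)(-4v^3 - 4v^2 - 40v - 192) + (-22v^2 - 254v - 564)
  -4v^3 - 4v^2 - 40v - 192 = ((2/11)v - 232/121)(-22v^2 - 254v - 564) + (-(51360/121)v - 154080/121)
  -22v^2 - 254v - 564 = ((1331/25680)v + 5687/12840)(-(51360/121)v - 154080/121) + (0)
Last nonzero remainder: -(51360/121)v - 154080/121. Dividing through by -51360/121 gives the monic gcd v + 3.
Cancel v + 3 from numerator and denominator to get the reduced form.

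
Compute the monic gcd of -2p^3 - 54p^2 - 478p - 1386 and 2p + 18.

By polynomial division,
  -2p^3 - 54p^2 - 478p - 1386 = (-p^2 - 18p - 77)(2p + 18) + (0)
Last nonzero remainder: 2p + 18. Dividing through by 2 gives the monic gcd p + 9.

p + 9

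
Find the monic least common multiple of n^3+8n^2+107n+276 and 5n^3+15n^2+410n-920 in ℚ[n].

n^4+6n^3+91n^2+62n-552

By polynomial division,
  n^3+8n^2+107n+276 = (1/5)(5n^3+15n^2+410n-920) + (5n^2+25n+460)
  5n^3+15n^2+410n-920 = (n-2)(5n^2+25n+460) + (0)
Last nonzero remainder: 5n^2+25n+460. Dividing through by 5 gives the monic gcd n^2+5n+92.
Then lcm(f, g) = f·g / gcd(f, g); expanding and making the result monic gives the answer.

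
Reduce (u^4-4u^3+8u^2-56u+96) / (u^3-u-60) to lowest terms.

Repeated division with remainder:
  u^4-4u^3+8u^2-56u+96 = (u-4)(u^3-u-60) + (9u^2-144)
  u^3-u-60 = ((1/9)u)(9u^2-144) + (15u-60)
  9u^2-144 = ((3/5)u+12/5)(15u-60) + (0)
Last nonzero remainder: 15u-60. Dividing through by 15 gives the monic gcd u-4.
Cancel u-4 from numerator and denominator to get the reduced form.

(u^3+8u-24)/(u^2+4u+15)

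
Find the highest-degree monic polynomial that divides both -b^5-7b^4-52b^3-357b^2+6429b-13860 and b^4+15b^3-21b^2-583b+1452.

Repeated division with remainder:
  -b^5-7b^4-52b^3-357b^2+6429b-13860 = (-b+8)(b^4+15b^3-21b^2-583b+1452) + (-193b^3-772b^2+12545b-25476)
  b^4+15b^3-21b^2-583b+1452 = (-(1/193)b-11/193)(-193b^3-772b^2+12545b-25476) + (0)
Last nonzero remainder: -193b^3-772b^2+12545b-25476. Dividing through by -193 gives the monic gcd b^3+4b^2-65b+132.

b^3+4b^2-65b+132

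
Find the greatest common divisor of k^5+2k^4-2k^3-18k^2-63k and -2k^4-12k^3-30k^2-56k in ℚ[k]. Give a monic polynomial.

k^3+2k^2+7k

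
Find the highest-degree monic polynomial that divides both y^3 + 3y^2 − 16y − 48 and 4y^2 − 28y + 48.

Repeated division with remainder:
  y^3 + 3y^2 − 16y − 48 = ((1/4)y + 5/2)(4y^2 − 28y + 48) + (42y − 168)
  4y^2 − 28y + 48 = ((2/21)y − 2/7)(42y − 168) + (0)
Last nonzero remainder: 42y − 168. Dividing through by 42 gives the monic gcd y − 4.

y − 4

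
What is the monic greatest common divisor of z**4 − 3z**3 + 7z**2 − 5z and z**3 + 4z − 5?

By polynomial division,
  z**4 − 3z**3 + 7z**2 − 5z = (z − 3)(z**3 + 4z − 5) + (3z**2 + 12z − 15)
  z**3 + 4z − 5 = ((1/3)z − 4/3)(3z**2 + 12z − 15) + (25z − 25)
  3z**2 + 12z − 15 = ((3/25)z + 3/5)(25z − 25) + (0)
Last nonzero remainder: 25z − 25. Dividing through by 25 gives the monic gcd z − 1.

z − 1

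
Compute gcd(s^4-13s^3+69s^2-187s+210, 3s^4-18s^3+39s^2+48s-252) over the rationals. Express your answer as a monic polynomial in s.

By polynomial division,
  s^4-13s^3+69s^2-187s+210 = (1/3)(3s^4-18s^3+39s^2+48s-252) + (-7s^3+56s^2-203s+294)
  3s^4-18s^3+39s^2+48s-252 = (-(3/7)s-6/7)(-7s^3+56s^2-203s+294) + (0)
Last nonzero remainder: -7s^3+56s^2-203s+294. Dividing through by -7 gives the monic gcd s^3-8s^2+29s-42.

s^3-8s^2+29s-42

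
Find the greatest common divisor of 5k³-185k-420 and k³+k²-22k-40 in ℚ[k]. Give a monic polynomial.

Apply the Euclidean algorithm:
  5k³-185k-420 = (5)(k³+k²-22k-40) + (-5k²-75k-220)
  k³+k²-22k-40 = (-(1/5)k+14/5)(-5k²-75k-220) + (144k+576)
  -5k²-75k-220 = (-(5/144)k-55/144)(144k+576) + (0)
Last nonzero remainder: 144k+576. Dividing through by 144 gives the monic gcd k+4.

k+4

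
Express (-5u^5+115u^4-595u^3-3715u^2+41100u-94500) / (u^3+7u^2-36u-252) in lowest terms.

(-5u^3+120u^2-925u+2250)/(u+6)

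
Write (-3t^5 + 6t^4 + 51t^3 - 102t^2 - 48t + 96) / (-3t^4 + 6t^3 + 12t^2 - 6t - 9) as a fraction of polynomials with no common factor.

(t^3 - 2t^2 - 16t + 32)/(t^2 - 2t - 3)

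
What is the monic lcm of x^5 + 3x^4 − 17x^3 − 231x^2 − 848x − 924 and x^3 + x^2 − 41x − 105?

x^6 + 8x^5 − 2x^4 − 316x^3 − 2003x^2 − 5164x − 4620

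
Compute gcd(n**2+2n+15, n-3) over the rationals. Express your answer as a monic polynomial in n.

1

Repeated division with remainder:
  n**2+2n+15 = (n+5)(n-3) + (30)
  n-3 = ((1/30)n-1/10)(30) + (0)
The last nonzero remainder is the constant 30, so the polynomials are coprime and gcd = 1.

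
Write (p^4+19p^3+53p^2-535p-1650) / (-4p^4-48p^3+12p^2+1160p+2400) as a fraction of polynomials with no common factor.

(-p-11)/(4p+16)

By polynomial division,
  p^4+19p^3+53p^2-535p-1650 = (-1/4)(-4p^4-48p^3+12p^2+1160p+2400) + (7p^3+56p^2-245p-1050)
  -4p^4-48p^3+12p^2+1160p+2400 = (-(4/7)p-16/7)(7p^3+56p^2-245p-1050) + (0)
Last nonzero remainder: 7p^3+56p^2-245p-1050. Dividing through by 7 gives the monic gcd p^3+8p^2-35p-150.
Cancel p^3+8p^2-35p-150 from numerator and denominator to get the reduced form.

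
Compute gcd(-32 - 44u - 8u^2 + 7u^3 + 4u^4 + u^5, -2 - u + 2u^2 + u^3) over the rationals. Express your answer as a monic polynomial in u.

2 + 3u + u^2

Repeated division with remainder:
  u^5 + 4u^4 + 7u^3 - 8u^2 - 44u - 32 = (u^2 + 2u + 4)(u^3 + 2u^2 - u - 2) + (-12u^2 - 36u - 24)
  u^3 + 2u^2 - u - 2 = (-(1/12)u + 1/12)(-12u^2 - 36u - 24) + (0)
Last nonzero remainder: -12u^2 - 36u - 24. Dividing through by -12 gives the monic gcd u^2 + 3u + 2.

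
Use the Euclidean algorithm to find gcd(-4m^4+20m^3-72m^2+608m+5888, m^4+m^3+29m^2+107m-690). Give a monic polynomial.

m^2-m+46

Apply the Euclidean algorithm:
  -4m^4+20m^3-72m^2+608m+5888 = (-4)(m^4+m^3+29m^2+107m-690) + (24m^3+44m^2+1036m+3128)
  m^4+m^3+29m^2+107m-690 = ((1/24)m-5/144)(24m^3+44m^2+1036m+3128) + (-(455/36)m^2+(455/36)m-10465/18)
  24m^3+44m^2+1036m+3128 = (-(864/455)m-2448/455)(-(455/36)m^2+(455/36)m-10465/18) + (0)
Last nonzero remainder: -(455/36)m^2+(455/36)m-10465/18. Dividing through by -455/36 gives the monic gcd m^2-m+46.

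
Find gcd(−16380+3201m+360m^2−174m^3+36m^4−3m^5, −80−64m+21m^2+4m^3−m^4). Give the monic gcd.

−20−m+m^2

Euclidean algorithm in ℚ[m]:
  −3m^5+36m^4−174m^3+360m^2+3201m−16380 = (3m−24)(−m^4+4m^3+21m^2−64m−80) + (−141m^3+1056m^2+1905m−18300)
  −m^4+4m^3+21m^2−64m−80 = ((1/141)m+164/6627)(−141m^3+1056m^2+1905m−18300) + (−(41184/2209)m^2+(41184/2209)m+823680/2209)
  −141m^3+1056m^2+1905m−18300 = ((103823/13728)m−673745/13728)(−(41184/2209)m^2+(41184/2209)m+823680/2209) + (0)
Last nonzero remainder: −(41184/2209)m^2+(41184/2209)m+823680/2209. Dividing through by −41184/2209 gives the monic gcd m^2−m−20.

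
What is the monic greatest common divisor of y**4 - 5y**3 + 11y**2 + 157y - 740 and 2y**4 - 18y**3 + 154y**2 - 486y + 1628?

Euclidean algorithm in ℚ[y]:
  y**4 - 5y**3 + 11y**2 + 157y - 740 = (1/2)(2y**4 - 18y**3 + 154y**2 - 486y + 1628) + (4y**3 - 66y**2 + 400y - 1554)
  2y**4 - 18y**3 + 154y**2 - 486y + 1628 = ((1/2)y + 15/4)(4y**3 - 66y**2 + 400y - 1554) + ((403/2)y**2 - 1209y + 14911/2)
  4y**3 - 66y**2 + 400y - 1554 = ((8/403)y - 84/403)((403/2)y**2 - 1209y + 14911/2) + (0)
Last nonzero remainder: (403/2)y**2 - 1209y + 14911/2. Dividing through by 403/2 gives the monic gcd y**2 - 6y + 37.

y**2 - 6y + 37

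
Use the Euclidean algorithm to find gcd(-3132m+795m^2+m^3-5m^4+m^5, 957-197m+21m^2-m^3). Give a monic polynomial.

87-10m+m^2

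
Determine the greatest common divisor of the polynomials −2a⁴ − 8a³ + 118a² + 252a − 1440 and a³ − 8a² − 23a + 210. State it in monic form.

Repeated division with remainder:
  −2a⁴ − 8a³ + 118a² + 252a − 1440 = (−2a − 24)(a³ − 8a² − 23a + 210) + (−120a² + 120a + 3600)
  a³ − 8a² − 23a + 210 = (−(1/120)a + 7/120)(−120a² + 120a + 3600) + (0)
Last nonzero remainder: −120a² + 120a + 3600. Dividing through by −120 gives the monic gcd a² − a − 30.

a² − a − 30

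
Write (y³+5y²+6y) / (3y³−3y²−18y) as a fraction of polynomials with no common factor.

Repeated division with remainder:
  y³+5y²+6y = (1/3)(3y³−3y²−18y) + (6y²+12y)
  3y³−3y²−18y = ((1/2)y−3/2)(6y²+12y) + (0)
Last nonzero remainder: 6y²+12y. Dividing through by 6 gives the monic gcd y²+2y.
Cancel y²+2y from numerator and denominator to get the reduced form.

(y+3)/(3y−9)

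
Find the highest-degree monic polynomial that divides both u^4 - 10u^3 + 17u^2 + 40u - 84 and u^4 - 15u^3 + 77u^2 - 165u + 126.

u^3 - 12u^2 + 41u - 42

Repeated division with remainder:
  u^4 - 10u^3 + 17u^2 + 40u - 84 = (u^4 - 15u^3 + 77u^2 - 165u + 126) + (5u^3 - 60u^2 + 205u - 210)
  u^4 - 15u^3 + 77u^2 - 165u + 126 = ((1/5)u - 3/5)(5u^3 - 60u^2 + 205u - 210) + (0)
Last nonzero remainder: 5u^3 - 60u^2 + 205u - 210. Dividing through by 5 gives the monic gcd u^3 - 12u^2 + 41u - 42.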